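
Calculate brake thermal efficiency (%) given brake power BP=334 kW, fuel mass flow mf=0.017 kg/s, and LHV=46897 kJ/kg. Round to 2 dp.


eta_BTE = (BP / (mf * LHV)) * 100
Denominator = 0.017 * 46897 = 797.2490 kW
eta_BTE = (334 / 797.2490) * 100 = 41.89%


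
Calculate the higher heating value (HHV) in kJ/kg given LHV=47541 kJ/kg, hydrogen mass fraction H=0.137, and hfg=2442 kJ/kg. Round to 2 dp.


HHV = LHV + hfg * 9 * H
Water addition = 2442 * 9 * 0.137 = 3010.986 kJ/kg
HHV = 47541 + 3010.986 = 50551.99 kJ/kg


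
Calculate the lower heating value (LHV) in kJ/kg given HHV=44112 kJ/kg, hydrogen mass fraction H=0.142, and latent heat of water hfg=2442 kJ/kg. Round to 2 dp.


LHV = HHV - hfg * 9 * H
Water correction = 2442 * 9 * 0.142 = 3120.876 kJ/kg
LHV = 44112 - 3120.876 = 40991.12 kJ/kg


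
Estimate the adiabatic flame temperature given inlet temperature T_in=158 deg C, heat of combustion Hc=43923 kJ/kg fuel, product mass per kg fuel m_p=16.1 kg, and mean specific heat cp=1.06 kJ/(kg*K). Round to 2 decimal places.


T_ad = T_in + Hc / (m_p * cp)
Denominator = 16.1 * 1.06 = 17.0660
Temperature rise = 43923 / 17.0660 = 2573.71 K
T_ad = 158 + 2573.71 = 2731.71 deg C


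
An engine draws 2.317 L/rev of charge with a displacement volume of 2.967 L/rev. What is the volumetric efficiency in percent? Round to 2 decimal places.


eta_v = (V_actual / V_disp) * 100
Ratio = 2.317 / 2.967 = 0.7809
eta_v = 0.7809 * 100 = 78.09%


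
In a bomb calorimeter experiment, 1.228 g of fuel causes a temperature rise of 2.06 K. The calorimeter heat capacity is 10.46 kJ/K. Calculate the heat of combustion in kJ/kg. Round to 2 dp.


Hc = C_cal * delta_T / m_fuel
Q_released = 10.46 * 2.06 = 21.5476 kJ
m_fuel = 1.228 g = 1.228/1000 kg = 0.001228 kg
Hc = 21.5476 / 0.001228 = 17546.91 kJ/kg


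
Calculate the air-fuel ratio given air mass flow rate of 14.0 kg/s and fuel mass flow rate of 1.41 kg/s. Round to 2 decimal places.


AFR = m_air / m_fuel
AFR = 14.0 / 1.41 = 9.93


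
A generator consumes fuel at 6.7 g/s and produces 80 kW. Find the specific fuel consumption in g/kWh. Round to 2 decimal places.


SFC = (mf / BP) * 3600
Rate = 6.7 / 80 = 0.083750 g/(s*kW)
SFC = 0.083750 * 3600 = 301.50 g/kWh


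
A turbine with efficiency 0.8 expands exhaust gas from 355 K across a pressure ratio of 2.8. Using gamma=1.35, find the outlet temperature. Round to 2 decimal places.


T_out = T_in * (1 - eta * (1 - PR^(-(gamma-1)/gamma)))
Exponent = -(1.35-1)/1.35 = -0.25925926
PR^exp = 2.8^(-0.25925926) = 0.76572026
Factor = 1 - 0.8*(1 - 0.76572026) = 0.81257621
T_out = 355 * 0.81257621 = 288.46 K


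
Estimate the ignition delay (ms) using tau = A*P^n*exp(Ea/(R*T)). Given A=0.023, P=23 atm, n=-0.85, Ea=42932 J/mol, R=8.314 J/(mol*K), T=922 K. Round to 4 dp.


tau = A * P^n * exp(Ea/(R*T))
P^n = 23^(-0.85) = 0.06958752
Ea/(R*T) = 42932/(8.314*922) = 5.600673
exp(Ea/(R*T)) = 270.608335
tau = 0.023 * 0.06958752 * 270.608335 = 0.4331 ms


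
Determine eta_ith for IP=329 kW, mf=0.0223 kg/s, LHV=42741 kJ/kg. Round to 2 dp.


eta_ith = (IP / (mf * LHV)) * 100
Denominator = 0.0223 * 42741 = 953.1243 kW
eta_ith = (329 / 953.1243) * 100 = 34.52%


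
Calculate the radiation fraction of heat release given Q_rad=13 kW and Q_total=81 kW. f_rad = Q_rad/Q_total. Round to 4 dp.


f_rad = Q_rad / Q_total
f_rad = 13 / 81 = 0.1605


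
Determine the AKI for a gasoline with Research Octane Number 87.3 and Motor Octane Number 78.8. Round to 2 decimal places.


AKI = (RON + MON) / 2
AKI = (87.3 + 78.8) / 2
AKI = 166.1 / 2 = 83.05


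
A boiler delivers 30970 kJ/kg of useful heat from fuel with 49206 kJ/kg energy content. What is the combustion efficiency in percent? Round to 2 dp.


Efficiency = (Q_useful / Q_fuel) * 100
Efficiency = (30970 / 49206) * 100
Efficiency = 0.6294 * 100 = 62.94%


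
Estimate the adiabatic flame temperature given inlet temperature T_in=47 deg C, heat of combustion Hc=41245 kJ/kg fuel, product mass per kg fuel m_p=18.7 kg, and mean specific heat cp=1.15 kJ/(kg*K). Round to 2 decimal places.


T_ad = T_in + Hc / (m_p * cp)
Denominator = 18.7 * 1.15 = 21.5050
Temperature rise = 41245 / 21.5050 = 1917.93 K
T_ad = 47 + 1917.93 = 1964.93 deg C


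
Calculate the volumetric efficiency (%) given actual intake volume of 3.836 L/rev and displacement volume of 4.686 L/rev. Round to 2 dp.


eta_v = (V_actual / V_disp) * 100
Ratio = 3.836 / 4.686 = 0.8186
eta_v = 0.8186 * 100 = 81.86%


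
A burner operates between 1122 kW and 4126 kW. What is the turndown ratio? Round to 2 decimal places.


TDR = Q_max / Q_min
TDR = 4126 / 1122 = 3.68


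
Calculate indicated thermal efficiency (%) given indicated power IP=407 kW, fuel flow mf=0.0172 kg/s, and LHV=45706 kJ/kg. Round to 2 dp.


eta_ith = (IP / (mf * LHV)) * 100
Denominator = 0.0172 * 45706 = 786.1432 kW
eta_ith = (407 / 786.1432) * 100 = 51.77%


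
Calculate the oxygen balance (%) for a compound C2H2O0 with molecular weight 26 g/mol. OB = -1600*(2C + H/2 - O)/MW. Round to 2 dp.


OB = -1600 * (2C + H/2 - O) / MW
Inner = 2*2 + 2/2 - 0 = 5.00
OB = -1600 * 5.00 / 26 = -307.69%


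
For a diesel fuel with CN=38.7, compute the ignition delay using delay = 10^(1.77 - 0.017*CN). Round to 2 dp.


delay = 10^(1.77 - 0.017*CN)
Exponent = 1.77 - 0.017*38.7 = 1.1121
delay = 10^1.1121 = 12.94 ms


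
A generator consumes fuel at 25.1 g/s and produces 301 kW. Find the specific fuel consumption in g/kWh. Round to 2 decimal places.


SFC = (mf / BP) * 3600
Rate = 25.1 / 301 = 0.083389 g/(s*kW)
SFC = 0.083389 * 3600 = 300.20 g/kWh


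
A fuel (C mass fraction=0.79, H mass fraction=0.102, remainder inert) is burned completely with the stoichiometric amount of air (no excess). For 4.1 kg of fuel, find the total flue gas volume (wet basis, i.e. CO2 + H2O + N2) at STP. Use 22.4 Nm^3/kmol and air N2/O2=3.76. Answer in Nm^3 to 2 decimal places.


Per kg fuel: CO2 = (C/12 kmol)*22.4 = (0.79/12)*22.4 = 1.47467 Nm^3
Per kg fuel: H2O = (H/2 kmol)*22.4 = (0.102/2)*22.4 = 1.14240 Nm^3
O2 needed per kg fuel = C/12 + H/4 = 0.79/12 + 0.102/4 = 0.09133333 kmol
Per kg fuel: N2 = O2*3.76*22.4 = 0.09133333*3.76*22.4 = 7.69246 Nm^3
Total per kg = 1.47467 + 1.14240 + 7.69246 = 10.30953 Nm^3
Total = 10.30953 * 4.1 = 42.27 Nm^3


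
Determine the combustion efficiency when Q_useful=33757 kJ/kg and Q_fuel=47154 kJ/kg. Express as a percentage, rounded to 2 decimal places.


Efficiency = (Q_useful / Q_fuel) * 100
Efficiency = (33757 / 47154) * 100
Efficiency = 0.7159 * 100 = 71.59%


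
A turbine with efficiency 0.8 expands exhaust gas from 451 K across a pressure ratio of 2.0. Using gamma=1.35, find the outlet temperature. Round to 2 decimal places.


T_out = T_in * (1 - eta * (1 - PR^(-(gamma-1)/gamma)))
Exponent = -(1.35-1)/1.35 = -0.25925926
PR^exp = 2.0^(-0.25925926) = 0.83551680
Factor = 1 - 0.8*(1 - 0.83551680) = 0.86841344
T_out = 451 * 0.86841344 = 391.65 K


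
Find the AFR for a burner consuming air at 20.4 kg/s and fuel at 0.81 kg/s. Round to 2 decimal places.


AFR = m_air / m_fuel
AFR = 20.4 / 0.81 = 25.19


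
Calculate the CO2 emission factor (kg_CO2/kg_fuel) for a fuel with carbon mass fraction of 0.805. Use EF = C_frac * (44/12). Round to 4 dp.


EF = C_frac * (M_CO2 / M_C)
EF = 0.805 * (44/12)
EF = 0.805 * 3.666667 = 2.9517 kg_CO2/kg_fuel


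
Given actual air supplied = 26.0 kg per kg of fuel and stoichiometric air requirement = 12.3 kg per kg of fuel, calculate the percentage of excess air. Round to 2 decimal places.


Excess air = actual - stoichiometric = 26.0 - 12.3 = 13.70 kg/kg fuel
Excess air % = (excess / stoich) * 100 = (13.70 / 12.3) * 100 = 111.38%


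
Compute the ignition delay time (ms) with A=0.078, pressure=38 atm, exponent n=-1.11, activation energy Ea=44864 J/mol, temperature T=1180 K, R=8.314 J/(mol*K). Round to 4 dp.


tau = A * P^n * exp(Ea/(R*T))
P^n = 38^(-1.11) = 0.01763763
Ea/(R*T) = 44864/(8.314*1180) = 4.573050
exp(Ea/(R*T)) = 96.839034
tau = 0.078 * 0.01763763 * 96.839034 = 0.1332 ms


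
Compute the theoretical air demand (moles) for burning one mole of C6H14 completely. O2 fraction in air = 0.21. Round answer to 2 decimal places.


Balanced combustion: C6H14 + 9.5 O2 -> 6 CO2 + 7 H2O
O2 needed = C + H/4 = 6 + 14/4 = 9.50 moles
Air moles = O2 / 0.21 = 9.50 / 0.21 = 45.24 moles air


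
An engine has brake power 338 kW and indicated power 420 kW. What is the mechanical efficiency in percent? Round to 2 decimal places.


eta_mech = (BP / IP) * 100
Ratio = 338 / 420 = 0.8048
eta_mech = 0.8048 * 100 = 80.48%


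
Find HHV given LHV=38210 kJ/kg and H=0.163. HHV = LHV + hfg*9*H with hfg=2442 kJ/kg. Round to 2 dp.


HHV = LHV + hfg * 9 * H
Water addition = 2442 * 9 * 0.163 = 3582.414 kJ/kg
HHV = 38210 + 3582.414 = 41792.41 kJ/kg


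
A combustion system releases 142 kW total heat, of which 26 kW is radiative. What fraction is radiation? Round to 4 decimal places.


f_rad = Q_rad / Q_total
f_rad = 26 / 142 = 0.1831


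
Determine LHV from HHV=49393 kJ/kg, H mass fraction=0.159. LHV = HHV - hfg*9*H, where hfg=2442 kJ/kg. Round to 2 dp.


LHV = HHV - hfg * 9 * H
Water correction = 2442 * 9 * 0.159 = 3494.502 kJ/kg
LHV = 49393 - 3494.502 = 45898.50 kJ/kg


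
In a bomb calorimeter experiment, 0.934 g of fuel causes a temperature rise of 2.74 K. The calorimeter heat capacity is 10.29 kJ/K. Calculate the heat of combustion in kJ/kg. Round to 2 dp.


Hc = C_cal * delta_T / m_fuel
Q_released = 10.29 * 2.74 = 28.1946 kJ
m_fuel = 0.934 g = 0.934/1000 kg = 0.000934 kg
Hc = 28.1946 / 0.000934 = 30186.94 kJ/kg


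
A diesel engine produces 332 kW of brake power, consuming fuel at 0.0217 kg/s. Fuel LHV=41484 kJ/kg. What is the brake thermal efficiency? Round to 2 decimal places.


eta_BTE = (BP / (mf * LHV)) * 100
Denominator = 0.0217 * 41484 = 900.2028 kW
eta_BTE = (332 / 900.2028) * 100 = 36.88%


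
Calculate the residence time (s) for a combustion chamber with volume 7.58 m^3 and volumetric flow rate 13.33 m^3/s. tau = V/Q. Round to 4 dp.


tau = V / Q_flow
tau = 7.58 / 13.33 = 0.5686 s


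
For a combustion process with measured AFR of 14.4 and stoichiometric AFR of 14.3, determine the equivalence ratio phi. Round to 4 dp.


phi = AFR_stoich / AFR_actual
phi = 14.3 / 14.4 = 0.9931


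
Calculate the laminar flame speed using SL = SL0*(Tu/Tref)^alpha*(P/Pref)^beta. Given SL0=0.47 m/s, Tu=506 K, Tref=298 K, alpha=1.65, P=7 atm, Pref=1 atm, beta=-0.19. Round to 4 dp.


SL = SL0 * (Tu/Tref)^alpha * (P/Pref)^beta
T ratio = 506/298 = 1.69798658
(T ratio)^alpha = 1.69798658^1.65 = 2.395474
(P/Pref)^beta = 7^(-0.19) = 0.690926
SL = 0.47 * 2.395474 * 0.690926 = 0.7779 m/s


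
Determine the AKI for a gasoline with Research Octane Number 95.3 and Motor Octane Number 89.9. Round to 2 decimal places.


AKI = (RON + MON) / 2
AKI = (95.3 + 89.9) / 2
AKI = 185.2 / 2 = 92.60


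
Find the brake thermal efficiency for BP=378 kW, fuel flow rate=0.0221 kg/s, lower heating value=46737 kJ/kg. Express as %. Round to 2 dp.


eta_BTE = (BP / (mf * LHV)) * 100
Denominator = 0.0221 * 46737 = 1032.8877 kW
eta_BTE = (378 / 1032.8877) * 100 = 36.60%


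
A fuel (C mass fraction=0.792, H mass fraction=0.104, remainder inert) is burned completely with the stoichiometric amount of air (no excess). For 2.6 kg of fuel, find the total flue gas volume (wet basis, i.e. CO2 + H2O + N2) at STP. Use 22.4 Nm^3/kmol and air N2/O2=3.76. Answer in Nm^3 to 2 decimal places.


Per kg fuel: CO2 = (C/12 kmol)*22.4 = (0.792/12)*22.4 = 1.47840 Nm^3
Per kg fuel: H2O = (H/2 kmol)*22.4 = (0.104/2)*22.4 = 1.16480 Nm^3
O2 needed per kg fuel = C/12 + H/4 = 0.792/12 + 0.104/4 = 0.09200000 kmol
Per kg fuel: N2 = O2*3.76*22.4 = 0.09200000*3.76*22.4 = 7.74861 Nm^3
Total per kg = 1.47840 + 1.16480 + 7.74861 = 10.39181 Nm^3
Total = 10.39181 * 2.6 = 27.02 Nm^3


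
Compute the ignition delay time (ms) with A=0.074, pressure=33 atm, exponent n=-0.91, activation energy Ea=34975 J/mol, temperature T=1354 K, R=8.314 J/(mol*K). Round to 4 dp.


tau = A * P^n * exp(Ea/(R*T))
P^n = 33^(-0.91) = 0.04150996
Ea/(R*T) = 34975/(8.314*1354) = 3.106913
exp(Ea/(R*T)) = 22.351929
tau = 0.074 * 0.04150996 * 22.351929 = 0.0687 ms


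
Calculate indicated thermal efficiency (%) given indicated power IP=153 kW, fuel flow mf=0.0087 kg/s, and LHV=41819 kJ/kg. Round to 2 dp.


eta_ith = (IP / (mf * LHV)) * 100
Denominator = 0.0087 * 41819 = 363.8253 kW
eta_ith = (153 / 363.8253) * 100 = 42.05%


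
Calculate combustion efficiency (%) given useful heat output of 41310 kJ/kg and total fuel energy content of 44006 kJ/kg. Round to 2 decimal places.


Efficiency = (Q_useful / Q_fuel) * 100
Efficiency = (41310 / 44006) * 100
Efficiency = 0.9387 * 100 = 93.87%


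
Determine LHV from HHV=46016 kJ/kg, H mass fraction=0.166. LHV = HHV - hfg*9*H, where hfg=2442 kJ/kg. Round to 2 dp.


LHV = HHV - hfg * 9 * H
Water correction = 2442 * 9 * 0.166 = 3648.348 kJ/kg
LHV = 46016 - 3648.348 = 42367.65 kJ/kg


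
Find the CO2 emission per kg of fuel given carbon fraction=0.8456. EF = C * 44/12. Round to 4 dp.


EF = C_frac * (M_CO2 / M_C)
EF = 0.8456 * (44/12)
EF = 0.8456 * 3.666667 = 3.1005 kg_CO2/kg_fuel


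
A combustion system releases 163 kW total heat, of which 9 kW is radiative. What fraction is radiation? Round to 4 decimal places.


f_rad = Q_rad / Q_total
f_rad = 9 / 163 = 0.0552


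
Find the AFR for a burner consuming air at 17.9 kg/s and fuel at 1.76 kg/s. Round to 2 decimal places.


AFR = m_air / m_fuel
AFR = 17.9 / 1.76 = 10.17


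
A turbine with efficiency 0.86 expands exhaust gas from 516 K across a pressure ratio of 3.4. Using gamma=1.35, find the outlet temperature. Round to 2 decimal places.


T_out = T_in * (1 - eta * (1 - PR^(-(gamma-1)/gamma)))
Exponent = -(1.35-1)/1.35 = -0.25925926
PR^exp = 3.4^(-0.25925926) = 0.72813041
Factor = 1 - 0.86*(1 - 0.72813041) = 0.76619215
T_out = 516 * 0.76619215 = 395.36 K


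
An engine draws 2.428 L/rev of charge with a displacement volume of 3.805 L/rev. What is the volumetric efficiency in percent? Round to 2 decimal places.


eta_v = (V_actual / V_disp) * 100
Ratio = 2.428 / 3.805 = 0.6381
eta_v = 0.6381 * 100 = 63.81%


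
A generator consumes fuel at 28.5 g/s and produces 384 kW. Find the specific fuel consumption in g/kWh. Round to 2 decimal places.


SFC = (mf / BP) * 3600
Rate = 28.5 / 384 = 0.074219 g/(s*kW)
SFC = 0.074219 * 3600 = 267.19 g/kWh


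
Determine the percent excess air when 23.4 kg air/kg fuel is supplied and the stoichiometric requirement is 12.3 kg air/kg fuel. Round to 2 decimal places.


Excess air = actual - stoichiometric = 23.4 - 12.3 = 11.10 kg/kg fuel
Excess air % = (excess / stoich) * 100 = (11.10 / 12.3) * 100 = 90.24%


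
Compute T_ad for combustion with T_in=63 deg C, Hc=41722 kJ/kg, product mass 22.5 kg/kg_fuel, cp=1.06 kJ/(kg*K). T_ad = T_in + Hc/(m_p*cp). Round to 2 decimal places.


T_ad = T_in + Hc / (m_p * cp)
Denominator = 22.5 * 1.06 = 23.8500
Temperature rise = 41722 / 23.8500 = 1749.35 K
T_ad = 63 + 1749.35 = 1812.35 deg C


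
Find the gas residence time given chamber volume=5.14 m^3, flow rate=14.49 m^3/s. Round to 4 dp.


tau = V / Q_flow
tau = 5.14 / 14.49 = 0.3547 s


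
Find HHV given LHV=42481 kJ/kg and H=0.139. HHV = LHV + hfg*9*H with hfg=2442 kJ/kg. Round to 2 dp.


HHV = LHV + hfg * 9 * H
Water addition = 2442 * 9 * 0.139 = 3054.942 kJ/kg
HHV = 42481 + 3054.942 = 45535.94 kJ/kg


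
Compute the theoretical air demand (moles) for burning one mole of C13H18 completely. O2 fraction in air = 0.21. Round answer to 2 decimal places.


Balanced combustion: C13H18 + 17.5 O2 -> 13 CO2 + 9 H2O
O2 needed = C + H/4 = 13 + 18/4 = 17.50 moles
Air moles = O2 / 0.21 = 17.50 / 0.21 = 83.33 moles air


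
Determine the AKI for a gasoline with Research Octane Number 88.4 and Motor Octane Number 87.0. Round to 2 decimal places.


AKI = (RON + MON) / 2
AKI = (88.4 + 87.0) / 2
AKI = 175.4 / 2 = 87.70


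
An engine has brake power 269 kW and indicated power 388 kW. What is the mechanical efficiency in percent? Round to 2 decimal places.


eta_mech = (BP / IP) * 100
Ratio = 269 / 388 = 0.6933
eta_mech = 0.6933 * 100 = 69.33%


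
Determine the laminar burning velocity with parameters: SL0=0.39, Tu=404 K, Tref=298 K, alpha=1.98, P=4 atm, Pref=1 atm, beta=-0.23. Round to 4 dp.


SL = SL0 * (Tu/Tref)^alpha * (P/Pref)^beta
T ratio = 404/298 = 1.35570470
(T ratio)^alpha = 1.35570470^1.98 = 1.826783
(P/Pref)^beta = 4^(-0.23) = 0.726986
SL = 0.39 * 1.826783 * 0.726986 = 0.5179 m/s


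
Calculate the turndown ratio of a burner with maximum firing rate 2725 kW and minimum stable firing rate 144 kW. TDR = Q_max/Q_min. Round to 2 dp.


TDR = Q_max / Q_min
TDR = 2725 / 144 = 18.92


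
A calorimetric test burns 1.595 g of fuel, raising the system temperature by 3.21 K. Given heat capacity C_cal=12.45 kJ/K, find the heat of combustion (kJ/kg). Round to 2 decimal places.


Hc = C_cal * delta_T / m_fuel
Q_released = 12.45 * 3.21 = 39.9645 kJ
m_fuel = 1.595 g = 1.595/1000 kg = 0.001595 kg
Hc = 39.9645 / 0.001595 = 25056.11 kJ/kg


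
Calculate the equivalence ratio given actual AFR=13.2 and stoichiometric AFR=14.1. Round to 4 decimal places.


phi = AFR_stoich / AFR_actual
phi = 14.1 / 13.2 = 1.0682


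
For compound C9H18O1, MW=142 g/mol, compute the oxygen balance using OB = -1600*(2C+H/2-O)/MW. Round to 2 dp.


OB = -1600 * (2C + H/2 - O) / MW
Inner = 2*9 + 18/2 - 1 = 26.00
OB = -1600 * 26.00 / 142 = -292.96%


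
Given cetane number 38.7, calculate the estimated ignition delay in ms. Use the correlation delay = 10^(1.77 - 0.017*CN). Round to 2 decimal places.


delay = 10^(1.77 - 0.017*CN)
Exponent = 1.77 - 0.017*38.7 = 1.1121
delay = 10^1.1121 = 12.94 ms


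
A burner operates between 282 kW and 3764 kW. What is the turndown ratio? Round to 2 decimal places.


TDR = Q_max / Q_min
TDR = 3764 / 282 = 13.35


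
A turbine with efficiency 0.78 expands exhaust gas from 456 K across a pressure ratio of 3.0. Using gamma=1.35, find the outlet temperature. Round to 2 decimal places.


T_out = T_in * (1 - eta * (1 - PR^(-(gamma-1)/gamma)))
Exponent = -(1.35-1)/1.35 = -0.25925926
PR^exp = 3.0^(-0.25925926) = 0.75214556
Factor = 1 - 0.78*(1 - 0.75214556) = 0.80667354
T_out = 456 * 0.80667354 = 367.84 K


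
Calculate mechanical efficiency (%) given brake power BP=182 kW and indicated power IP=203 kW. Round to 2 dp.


eta_mech = (BP / IP) * 100
Ratio = 182 / 203 = 0.8966
eta_mech = 0.8966 * 100 = 89.66%


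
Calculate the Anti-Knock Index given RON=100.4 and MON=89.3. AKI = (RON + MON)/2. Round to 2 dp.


AKI = (RON + MON) / 2
AKI = (100.4 + 89.3) / 2
AKI = 189.7 / 2 = 94.85


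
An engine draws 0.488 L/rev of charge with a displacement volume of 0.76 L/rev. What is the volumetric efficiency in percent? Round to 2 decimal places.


eta_v = (V_actual / V_disp) * 100
Ratio = 0.488 / 0.76 = 0.6421
eta_v = 0.6421 * 100 = 64.21%


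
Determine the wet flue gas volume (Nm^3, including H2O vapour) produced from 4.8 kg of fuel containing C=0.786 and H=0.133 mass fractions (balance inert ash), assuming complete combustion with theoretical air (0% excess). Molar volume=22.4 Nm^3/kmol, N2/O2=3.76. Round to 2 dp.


Per kg fuel: CO2 = (C/12 kmol)*22.4 = (0.786/12)*22.4 = 1.46720 Nm^3
Per kg fuel: H2O = (H/2 kmol)*22.4 = (0.133/2)*22.4 = 1.48960 Nm^3
O2 needed per kg fuel = C/12 + H/4 = 0.786/12 + 0.133/4 = 0.09875000 kmol
Per kg fuel: N2 = O2*3.76*22.4 = 0.09875000*3.76*22.4 = 8.31712 Nm^3
Total per kg = 1.46720 + 1.48960 + 8.31712 = 11.27392 Nm^3
Total = 11.27392 * 4.8 = 54.11 Nm^3


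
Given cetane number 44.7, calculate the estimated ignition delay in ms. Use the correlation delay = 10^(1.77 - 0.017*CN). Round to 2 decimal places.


delay = 10^(1.77 - 0.017*CN)
Exponent = 1.77 - 0.017*44.7 = 1.0101
delay = 10^1.0101 = 10.24 ms


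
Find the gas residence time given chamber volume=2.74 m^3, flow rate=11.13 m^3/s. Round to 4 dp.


tau = V / Q_flow
tau = 2.74 / 11.13 = 0.2462 s


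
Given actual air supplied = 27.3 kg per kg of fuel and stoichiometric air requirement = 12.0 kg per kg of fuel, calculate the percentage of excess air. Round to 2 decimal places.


Excess air = actual - stoichiometric = 27.3 - 12.0 = 15.30 kg/kg fuel
Excess air % = (excess / stoich) * 100 = (15.30 / 12.0) * 100 = 127.50%


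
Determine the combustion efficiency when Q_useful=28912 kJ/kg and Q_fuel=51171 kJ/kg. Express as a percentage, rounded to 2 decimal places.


Efficiency = (Q_useful / Q_fuel) * 100
Efficiency = (28912 / 51171) * 100
Efficiency = 0.5650 * 100 = 56.50%


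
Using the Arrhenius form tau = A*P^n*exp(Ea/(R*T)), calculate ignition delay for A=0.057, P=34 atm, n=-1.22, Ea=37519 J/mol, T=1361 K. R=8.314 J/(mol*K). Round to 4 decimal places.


tau = A * P^n * exp(Ea/(R*T))
P^n = 34^(-1.22) = 0.01353928
Ea/(R*T) = 37519/(8.314*1361) = 3.315760
exp(Ea/(R*T)) = 27.543323
tau = 0.057 * 0.01353928 * 27.543323 = 0.0213 ms


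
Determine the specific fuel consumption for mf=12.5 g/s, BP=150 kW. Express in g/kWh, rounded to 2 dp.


SFC = (mf / BP) * 3600
Rate = 12.5 / 150 = 0.083333 g/(s*kW)
SFC = 0.083333 * 3600 = 300.00 g/kWh


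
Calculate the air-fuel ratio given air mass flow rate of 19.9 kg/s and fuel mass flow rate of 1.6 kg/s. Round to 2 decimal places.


AFR = m_air / m_fuel
AFR = 19.9 / 1.6 = 12.44


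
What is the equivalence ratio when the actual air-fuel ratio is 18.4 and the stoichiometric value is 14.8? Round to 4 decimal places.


phi = AFR_stoich / AFR_actual
phi = 14.8 / 18.4 = 0.8043


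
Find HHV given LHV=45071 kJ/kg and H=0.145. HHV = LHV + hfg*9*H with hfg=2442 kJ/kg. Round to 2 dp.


HHV = LHV + hfg * 9 * H
Water addition = 2442 * 9 * 0.145 = 3186.810 kJ/kg
HHV = 45071 + 3186.810 = 48257.81 kJ/kg


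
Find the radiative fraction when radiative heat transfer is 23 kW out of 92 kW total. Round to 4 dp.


f_rad = Q_rad / Q_total
f_rad = 23 / 92 = 0.2500


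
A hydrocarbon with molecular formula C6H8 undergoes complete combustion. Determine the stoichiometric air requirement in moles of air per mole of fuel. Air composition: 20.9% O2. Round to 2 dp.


Balanced combustion: C6H8 + 8 O2 -> 6 CO2 + 4 H2O
O2 needed = C + H/4 = 6 + 8/4 = 8.00 moles
Air moles = O2 / 0.209 = 8.00 / 0.209 = 38.28 moles air


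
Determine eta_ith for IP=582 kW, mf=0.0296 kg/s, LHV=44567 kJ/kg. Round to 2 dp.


eta_ith = (IP / (mf * LHV)) * 100
Denominator = 0.0296 * 44567 = 1319.1832 kW
eta_ith = (582 / 1319.1832) * 100 = 44.12%


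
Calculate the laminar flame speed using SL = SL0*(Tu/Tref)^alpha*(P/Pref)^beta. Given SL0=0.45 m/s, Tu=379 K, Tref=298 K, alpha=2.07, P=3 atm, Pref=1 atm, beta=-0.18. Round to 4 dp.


SL = SL0 * (Tu/Tref)^alpha * (P/Pref)^beta
T ratio = 379/298 = 1.27181208
(T ratio)^alpha = 1.27181208^2.07 = 1.644961
(P/Pref)^beta = 3^(-0.18) = 0.820575
SL = 0.45 * 1.644961 * 0.820575 = 0.6074 m/s


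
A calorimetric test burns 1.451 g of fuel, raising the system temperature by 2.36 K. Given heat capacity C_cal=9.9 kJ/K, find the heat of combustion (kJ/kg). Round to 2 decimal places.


Hc = C_cal * delta_T / m_fuel
Q_released = 9.9 * 2.36 = 23.3640 kJ
m_fuel = 1.451 g = 1.451/1000 kg = 0.001451 kg
Hc = 23.3640 / 0.001451 = 16102.00 kJ/kg


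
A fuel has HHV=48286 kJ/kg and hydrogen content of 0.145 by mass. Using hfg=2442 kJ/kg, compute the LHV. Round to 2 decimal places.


LHV = HHV - hfg * 9 * H
Water correction = 2442 * 9 * 0.145 = 3186.810 kJ/kg
LHV = 48286 - 3186.810 = 45099.19 kJ/kg


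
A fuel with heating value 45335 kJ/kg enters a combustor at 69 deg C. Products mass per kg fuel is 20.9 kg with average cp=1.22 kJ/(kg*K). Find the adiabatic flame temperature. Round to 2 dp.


T_ad = T_in + Hc / (m_p * cp)
Denominator = 20.9 * 1.22 = 25.4980
Temperature rise = 45335 / 25.4980 = 1777.98 K
T_ad = 69 + 1777.98 = 1846.98 deg C


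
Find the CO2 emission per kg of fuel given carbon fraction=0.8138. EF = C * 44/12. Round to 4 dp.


EF = C_frac * (M_CO2 / M_C)
EF = 0.8138 * (44/12)
EF = 0.8138 * 3.666667 = 2.9839 kg_CO2/kg_fuel


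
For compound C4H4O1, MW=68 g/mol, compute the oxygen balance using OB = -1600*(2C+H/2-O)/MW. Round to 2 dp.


OB = -1600 * (2C + H/2 - O) / MW
Inner = 2*4 + 4/2 - 1 = 9.00
OB = -1600 * 9.00 / 68 = -211.76%


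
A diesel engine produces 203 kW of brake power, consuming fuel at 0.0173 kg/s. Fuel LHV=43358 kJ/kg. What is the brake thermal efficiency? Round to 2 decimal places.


eta_BTE = (BP / (mf * LHV)) * 100
Denominator = 0.0173 * 43358 = 750.0934 kW
eta_BTE = (203 / 750.0934) * 100 = 27.06%


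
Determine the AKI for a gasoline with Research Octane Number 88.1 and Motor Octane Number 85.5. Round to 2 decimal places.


AKI = (RON + MON) / 2
AKI = (88.1 + 85.5) / 2
AKI = 173.6 / 2 = 86.80


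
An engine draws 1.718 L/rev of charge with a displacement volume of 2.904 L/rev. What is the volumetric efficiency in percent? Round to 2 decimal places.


eta_v = (V_actual / V_disp) * 100
Ratio = 1.718 / 2.904 = 0.5916
eta_v = 0.5916 * 100 = 59.16%


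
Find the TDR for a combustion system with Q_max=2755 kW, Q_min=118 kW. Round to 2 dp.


TDR = Q_max / Q_min
TDR = 2755 / 118 = 23.35


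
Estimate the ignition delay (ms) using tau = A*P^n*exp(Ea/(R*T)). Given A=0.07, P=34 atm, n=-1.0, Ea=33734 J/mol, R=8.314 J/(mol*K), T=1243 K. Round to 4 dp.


tau = A * P^n * exp(Ea/(R*T))
P^n = 34^(-1.0) = 0.02941176
Ea/(R*T) = 33734/(8.314*1243) = 3.264275
exp(Ea/(R*T)) = 26.161128
tau = 0.07 * 0.02941176 * 26.161128 = 0.0539 ms


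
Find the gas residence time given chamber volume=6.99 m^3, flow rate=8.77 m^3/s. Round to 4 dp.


tau = V / Q_flow
tau = 6.99 / 8.77 = 0.7970 s


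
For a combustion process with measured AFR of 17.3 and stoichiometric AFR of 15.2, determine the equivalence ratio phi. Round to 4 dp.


phi = AFR_stoich / AFR_actual
phi = 15.2 / 17.3 = 0.8786


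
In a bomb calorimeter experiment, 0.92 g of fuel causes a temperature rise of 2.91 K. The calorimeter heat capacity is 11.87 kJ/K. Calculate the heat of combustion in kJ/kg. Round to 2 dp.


Hc = C_cal * delta_T / m_fuel
Q_released = 11.87 * 2.91 = 34.5417 kJ
m_fuel = 0.92 g = 0.92/1000 kg = 0.000920 kg
Hc = 34.5417 / 0.000920 = 37545.33 kJ/kg


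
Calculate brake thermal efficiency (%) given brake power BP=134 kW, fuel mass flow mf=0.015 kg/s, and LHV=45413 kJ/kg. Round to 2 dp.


eta_BTE = (BP / (mf * LHV)) * 100
Denominator = 0.015 * 45413 = 681.1950 kW
eta_BTE = (134 / 681.1950) * 100 = 19.67%


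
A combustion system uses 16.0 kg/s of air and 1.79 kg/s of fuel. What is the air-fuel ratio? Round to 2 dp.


AFR = m_air / m_fuel
AFR = 16.0 / 1.79 = 8.94


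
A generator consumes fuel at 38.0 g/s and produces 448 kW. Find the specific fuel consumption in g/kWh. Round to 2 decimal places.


SFC = (mf / BP) * 3600
Rate = 38.0 / 448 = 0.084821 g/(s*kW)
SFC = 0.084821 * 3600 = 305.36 g/kWh


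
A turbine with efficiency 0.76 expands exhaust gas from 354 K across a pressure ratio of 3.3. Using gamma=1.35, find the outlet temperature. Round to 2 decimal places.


T_out = T_in * (1 - eta * (1 - PR^(-(gamma-1)/gamma)))
Exponent = -(1.35-1)/1.35 = -0.25925926
PR^exp = 3.3^(-0.25925926) = 0.73378775
Factor = 1 - 0.76*(1 - 0.73378775) = 0.79767869
T_out = 354 * 0.79767869 = 282.38 K


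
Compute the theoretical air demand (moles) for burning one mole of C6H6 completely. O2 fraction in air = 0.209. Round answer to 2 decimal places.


Balanced combustion: C6H6 + 7.5 O2 -> 6 CO2 + 3 H2O
O2 needed = C + H/4 = 6 + 6/4 = 7.50 moles
Air moles = O2 / 0.209 = 7.50 / 0.209 = 35.89 moles air


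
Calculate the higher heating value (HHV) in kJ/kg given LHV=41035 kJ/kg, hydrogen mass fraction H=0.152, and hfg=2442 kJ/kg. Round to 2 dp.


HHV = LHV + hfg * 9 * H
Water addition = 2442 * 9 * 0.152 = 3340.656 kJ/kg
HHV = 41035 + 3340.656 = 44375.66 kJ/kg


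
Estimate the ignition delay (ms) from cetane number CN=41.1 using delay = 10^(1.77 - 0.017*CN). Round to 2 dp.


delay = 10^(1.77 - 0.017*CN)
Exponent = 1.77 - 0.017*41.1 = 1.0713
delay = 10^1.0713 = 11.78 ms


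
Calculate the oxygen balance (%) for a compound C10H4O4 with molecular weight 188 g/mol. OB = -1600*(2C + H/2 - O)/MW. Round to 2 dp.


OB = -1600 * (2C + H/2 - O) / MW
Inner = 2*10 + 4/2 - 4 = 18.00
OB = -1600 * 18.00 / 188 = -153.19%


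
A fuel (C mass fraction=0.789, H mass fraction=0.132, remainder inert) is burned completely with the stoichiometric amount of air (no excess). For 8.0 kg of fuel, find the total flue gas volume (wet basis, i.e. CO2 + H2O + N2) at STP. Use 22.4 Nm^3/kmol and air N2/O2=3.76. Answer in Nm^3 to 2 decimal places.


Per kg fuel: CO2 = (C/12 kmol)*22.4 = (0.789/12)*22.4 = 1.47280 Nm^3
Per kg fuel: H2O = (H/2 kmol)*22.4 = (0.132/2)*22.4 = 1.47840 Nm^3
O2 needed per kg fuel = C/12 + H/4 = 0.789/12 + 0.132/4 = 0.09875000 kmol
Per kg fuel: N2 = O2*3.76*22.4 = 0.09875000*3.76*22.4 = 8.31712 Nm^3
Total per kg = 1.47280 + 1.47840 + 8.31712 = 11.26832 Nm^3
Total = 11.26832 * 8.0 = 90.15 Nm^3


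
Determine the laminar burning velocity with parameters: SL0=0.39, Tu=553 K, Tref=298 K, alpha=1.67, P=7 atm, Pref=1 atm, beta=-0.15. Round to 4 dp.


SL = SL0 * (Tu/Tref)^alpha * (P/Pref)^beta
T ratio = 553/298 = 1.85570470
(T ratio)^alpha = 1.85570470^1.67 = 2.808082
(P/Pref)^beta = 7^(-0.15) = 0.746853
SL = 0.39 * 2.808082 * 0.746853 = 0.8179 m/s


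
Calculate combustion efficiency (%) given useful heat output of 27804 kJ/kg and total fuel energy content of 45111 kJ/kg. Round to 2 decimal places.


Efficiency = (Q_useful / Q_fuel) * 100
Efficiency = (27804 / 45111) * 100
Efficiency = 0.6163 * 100 = 61.63%


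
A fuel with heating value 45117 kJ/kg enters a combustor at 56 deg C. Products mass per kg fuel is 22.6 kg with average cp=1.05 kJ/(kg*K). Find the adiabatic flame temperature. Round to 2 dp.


T_ad = T_in + Hc / (m_p * cp)
Denominator = 22.6 * 1.05 = 23.7300
Temperature rise = 45117 / 23.7300 = 1901.26 K
T_ad = 56 + 1901.26 = 1957.26 deg C


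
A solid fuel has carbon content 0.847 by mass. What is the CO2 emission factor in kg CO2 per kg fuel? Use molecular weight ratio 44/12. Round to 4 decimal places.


EF = C_frac * (M_CO2 / M_C)
EF = 0.847 * (44/12)
EF = 0.847 * 3.666667 = 3.1057 kg_CO2/kg_fuel


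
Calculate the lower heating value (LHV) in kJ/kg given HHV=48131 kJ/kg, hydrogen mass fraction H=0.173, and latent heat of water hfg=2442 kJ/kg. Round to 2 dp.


LHV = HHV - hfg * 9 * H
Water correction = 2442 * 9 * 0.173 = 3802.194 kJ/kg
LHV = 48131 - 3802.194 = 44328.81 kJ/kg


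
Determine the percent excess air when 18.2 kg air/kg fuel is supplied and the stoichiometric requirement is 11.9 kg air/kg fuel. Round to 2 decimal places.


Excess air = actual - stoichiometric = 18.2 - 11.9 = 6.30 kg/kg fuel
Excess air % = (excess / stoich) * 100 = (6.30 / 11.9) * 100 = 52.94%


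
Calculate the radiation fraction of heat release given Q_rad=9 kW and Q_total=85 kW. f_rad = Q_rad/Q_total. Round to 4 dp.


f_rad = Q_rad / Q_total
f_rad = 9 / 85 = 0.1059


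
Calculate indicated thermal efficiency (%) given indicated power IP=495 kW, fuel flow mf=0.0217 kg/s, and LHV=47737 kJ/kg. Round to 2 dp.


eta_ith = (IP / (mf * LHV)) * 100
Denominator = 0.0217 * 47737 = 1035.8929 kW
eta_ith = (495 / 1035.8929) * 100 = 47.78%


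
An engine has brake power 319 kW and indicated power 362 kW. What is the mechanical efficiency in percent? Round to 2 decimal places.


eta_mech = (BP / IP) * 100
Ratio = 319 / 362 = 0.8812
eta_mech = 0.8812 * 100 = 88.12%


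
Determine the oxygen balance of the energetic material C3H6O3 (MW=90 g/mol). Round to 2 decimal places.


OB = -1600 * (2C + H/2 - O) / MW
Inner = 2*3 + 6/2 - 3 = 6.00
OB = -1600 * 6.00 / 90 = -106.67%


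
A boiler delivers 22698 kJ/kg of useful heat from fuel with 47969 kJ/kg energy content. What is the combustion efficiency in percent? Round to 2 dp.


Efficiency = (Q_useful / Q_fuel) * 100
Efficiency = (22698 / 47969) * 100
Efficiency = 0.4732 * 100 = 47.32%


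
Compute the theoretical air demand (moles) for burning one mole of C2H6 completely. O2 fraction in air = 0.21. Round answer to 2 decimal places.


Balanced combustion: C2H6 + 3.5 O2 -> 2 CO2 + 3 H2O
O2 needed = C + H/4 = 2 + 6/4 = 3.50 moles
Air moles = O2 / 0.21 = 3.50 / 0.21 = 16.67 moles air


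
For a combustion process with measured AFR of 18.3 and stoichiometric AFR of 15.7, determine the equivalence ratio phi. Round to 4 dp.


phi = AFR_stoich / AFR_actual
phi = 15.7 / 18.3 = 0.8579


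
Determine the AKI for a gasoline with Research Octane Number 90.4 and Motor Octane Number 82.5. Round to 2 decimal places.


AKI = (RON + MON) / 2
AKI = (90.4 + 82.5) / 2
AKI = 172.9 / 2 = 86.45


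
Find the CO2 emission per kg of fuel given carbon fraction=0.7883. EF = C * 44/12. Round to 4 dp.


EF = C_frac * (M_CO2 / M_C)
EF = 0.7883 * (44/12)
EF = 0.7883 * 3.666667 = 2.8904 kg_CO2/kg_fuel


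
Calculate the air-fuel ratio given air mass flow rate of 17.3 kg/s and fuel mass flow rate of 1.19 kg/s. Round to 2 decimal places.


AFR = m_air / m_fuel
AFR = 17.3 / 1.19 = 14.54


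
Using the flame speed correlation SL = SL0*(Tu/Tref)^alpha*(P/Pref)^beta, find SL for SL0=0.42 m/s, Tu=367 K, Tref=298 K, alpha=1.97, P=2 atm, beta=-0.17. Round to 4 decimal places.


SL = SL0 * (Tu/Tref)^alpha * (P/Pref)^beta
T ratio = 367/298 = 1.23154362
(T ratio)^alpha = 1.23154362^1.97 = 1.507253
(P/Pref)^beta = 2^(-0.17) = 0.888843
SL = 0.42 * 1.507253 * 0.888843 = 0.5627 m/s


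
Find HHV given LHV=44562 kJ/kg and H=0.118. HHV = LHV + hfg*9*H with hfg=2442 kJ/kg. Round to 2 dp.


HHV = LHV + hfg * 9 * H
Water addition = 2442 * 9 * 0.118 = 2593.404 kJ/kg
HHV = 44562 + 2593.404 = 47155.40 kJ/kg


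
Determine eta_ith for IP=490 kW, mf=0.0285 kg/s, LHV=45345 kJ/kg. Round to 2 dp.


eta_ith = (IP / (mf * LHV)) * 100
Denominator = 0.0285 * 45345 = 1292.3325 kW
eta_ith = (490 / 1292.3325) * 100 = 37.92%


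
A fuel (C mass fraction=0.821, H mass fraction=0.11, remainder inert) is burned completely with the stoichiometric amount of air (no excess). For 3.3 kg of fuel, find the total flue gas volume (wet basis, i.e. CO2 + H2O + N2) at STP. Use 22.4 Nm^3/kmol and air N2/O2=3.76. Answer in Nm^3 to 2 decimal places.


Per kg fuel: CO2 = (C/12 kmol)*22.4 = (0.821/12)*22.4 = 1.53253 Nm^3
Per kg fuel: H2O = (H/2 kmol)*22.4 = (0.11/2)*22.4 = 1.23200 Nm^3
O2 needed per kg fuel = C/12 + H/4 = 0.821/12 + 0.11/4 = 0.09591667 kmol
Per kg fuel: N2 = O2*3.76*22.4 = 0.09591667*3.76*22.4 = 8.07849 Nm^3
Total per kg = 1.53253 + 1.23200 + 8.07849 = 10.84302 Nm^3
Total = 10.84302 * 3.3 = 35.78 Nm^3


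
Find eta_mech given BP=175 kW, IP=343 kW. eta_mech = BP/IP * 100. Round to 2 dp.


eta_mech = (BP / IP) * 100
Ratio = 175 / 343 = 0.5102
eta_mech = 0.5102 * 100 = 51.02%


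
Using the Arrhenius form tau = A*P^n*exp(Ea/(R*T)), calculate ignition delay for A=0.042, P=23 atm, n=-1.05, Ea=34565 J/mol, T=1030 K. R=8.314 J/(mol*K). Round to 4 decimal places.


tau = A * P^n * exp(Ea/(R*T))
P^n = 23^(-1.05) = 0.03716942
Ea/(R*T) = 34565/(8.314*1030) = 4.036355
exp(Ea/(R*T)) = 56.619567
tau = 0.042 * 0.03716942 * 56.619567 = 0.0884 ms


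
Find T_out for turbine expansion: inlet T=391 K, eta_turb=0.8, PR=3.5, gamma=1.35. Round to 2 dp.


T_out = T_in * (1 - eta * (1 - PR^(-(gamma-1)/gamma)))
Exponent = -(1.35-1)/1.35 = -0.25925926
PR^exp = 3.5^(-0.25925926) = 0.72267881
Factor = 1 - 0.8*(1 - 0.72267881) = 0.77814305
T_out = 391 * 0.77814305 = 304.25 K


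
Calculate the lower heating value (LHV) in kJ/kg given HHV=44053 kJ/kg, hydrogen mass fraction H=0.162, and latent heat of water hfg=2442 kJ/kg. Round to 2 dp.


LHV = HHV - hfg * 9 * H
Water correction = 2442 * 9 * 0.162 = 3560.436 kJ/kg
LHV = 44053 - 3560.436 = 40492.56 kJ/kg


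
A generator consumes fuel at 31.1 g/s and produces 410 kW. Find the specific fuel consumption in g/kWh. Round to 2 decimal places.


SFC = (mf / BP) * 3600
Rate = 31.1 / 410 = 0.075854 g/(s*kW)
SFC = 0.075854 * 3600 = 273.07 g/kWh


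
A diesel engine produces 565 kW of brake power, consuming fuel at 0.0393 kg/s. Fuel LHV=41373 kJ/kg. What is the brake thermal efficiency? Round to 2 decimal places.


eta_BTE = (BP / (mf * LHV)) * 100
Denominator = 0.0393 * 41373 = 1625.9589 kW
eta_BTE = (565 / 1625.9589) * 100 = 34.75%


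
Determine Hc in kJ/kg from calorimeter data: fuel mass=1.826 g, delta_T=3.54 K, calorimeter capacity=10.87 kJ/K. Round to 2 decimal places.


Hc = C_cal * delta_T / m_fuel
Q_released = 10.87 * 3.54 = 38.4798 kJ
m_fuel = 1.826 g = 1.826/1000 kg = 0.001826 kg
Hc = 38.4798 / 0.001826 = 21073.27 kJ/kg


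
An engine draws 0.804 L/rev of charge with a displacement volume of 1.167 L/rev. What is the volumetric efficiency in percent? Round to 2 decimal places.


eta_v = (V_actual / V_disp) * 100
Ratio = 0.804 / 1.167 = 0.6889
eta_v = 0.6889 * 100 = 68.89%


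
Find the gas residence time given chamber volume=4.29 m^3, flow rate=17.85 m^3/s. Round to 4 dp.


tau = V / Q_flow
tau = 4.29 / 17.85 = 0.2403 s


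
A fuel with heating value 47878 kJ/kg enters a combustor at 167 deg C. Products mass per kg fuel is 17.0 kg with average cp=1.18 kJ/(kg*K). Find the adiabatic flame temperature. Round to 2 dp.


T_ad = T_in + Hc / (m_p * cp)
Denominator = 17.0 * 1.18 = 20.0600
Temperature rise = 47878 / 20.0600 = 2386.74 K
T_ad = 167 + 2386.74 = 2553.74 deg C


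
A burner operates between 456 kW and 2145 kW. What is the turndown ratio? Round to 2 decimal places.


TDR = Q_max / Q_min
TDR = 2145 / 456 = 4.70


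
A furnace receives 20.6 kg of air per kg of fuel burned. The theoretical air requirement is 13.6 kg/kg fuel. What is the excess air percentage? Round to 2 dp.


Excess air = actual - stoichiometric = 20.6 - 13.6 = 7.00 kg/kg fuel
Excess air % = (excess / stoich) * 100 = (7.00 / 13.6) * 100 = 51.47%


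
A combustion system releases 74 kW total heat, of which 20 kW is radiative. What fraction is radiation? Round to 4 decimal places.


f_rad = Q_rad / Q_total
f_rad = 20 / 74 = 0.2703


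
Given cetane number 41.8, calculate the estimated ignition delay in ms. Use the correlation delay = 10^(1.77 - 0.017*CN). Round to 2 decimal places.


delay = 10^(1.77 - 0.017*CN)
Exponent = 1.77 - 0.017*41.8 = 1.0594
delay = 10^1.0594 = 11.47 ms


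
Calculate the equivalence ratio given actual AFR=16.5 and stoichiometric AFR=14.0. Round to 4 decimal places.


phi = AFR_stoich / AFR_actual
phi = 14.0 / 16.5 = 0.8485


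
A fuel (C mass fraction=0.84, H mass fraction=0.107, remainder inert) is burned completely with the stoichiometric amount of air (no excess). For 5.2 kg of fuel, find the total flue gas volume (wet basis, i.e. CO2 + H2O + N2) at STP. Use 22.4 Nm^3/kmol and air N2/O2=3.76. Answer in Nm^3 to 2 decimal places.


Per kg fuel: CO2 = (C/12 kmol)*22.4 = (0.84/12)*22.4 = 1.56800 Nm^3
Per kg fuel: H2O = (H/2 kmol)*22.4 = (0.107/2)*22.4 = 1.19840 Nm^3
O2 needed per kg fuel = C/12 + H/4 = 0.84/12 + 0.107/4 = 0.09675000 kmol
Per kg fuel: N2 = O2*3.76*22.4 = 0.09675000*3.76*22.4 = 8.14867 Nm^3
Total per kg = 1.56800 + 1.19840 + 8.14867 = 10.91507 Nm^3
Total = 10.91507 * 5.2 = 56.76 Nm^3


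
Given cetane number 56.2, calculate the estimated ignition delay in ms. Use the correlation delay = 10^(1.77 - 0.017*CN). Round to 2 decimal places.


delay = 10^(1.77 - 0.017*CN)
Exponent = 1.77 - 0.017*56.2 = 0.8146
delay = 10^0.8146 = 6.53 ms


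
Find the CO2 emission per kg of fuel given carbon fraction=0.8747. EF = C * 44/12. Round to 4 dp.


EF = C_frac * (M_CO2 / M_C)
EF = 0.8747 * (44/12)
EF = 0.8747 * 3.666667 = 3.2072 kg_CO2/kg_fuel
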